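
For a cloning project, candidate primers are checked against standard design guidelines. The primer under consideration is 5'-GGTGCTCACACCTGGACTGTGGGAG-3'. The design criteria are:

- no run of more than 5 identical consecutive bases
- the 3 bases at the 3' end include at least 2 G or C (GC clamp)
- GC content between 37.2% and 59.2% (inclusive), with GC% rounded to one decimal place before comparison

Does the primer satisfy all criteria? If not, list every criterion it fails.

Fails: GC content.

Base counts: A=4, T=5, G=10, C=6 (length 25).
homopolymer run: longest run = 3 ✓
GC clamp: 3' end GAG has 2 G/C ✓
GC content: GC 16/25 = 64.0%, outside 37.2–59.2% ✗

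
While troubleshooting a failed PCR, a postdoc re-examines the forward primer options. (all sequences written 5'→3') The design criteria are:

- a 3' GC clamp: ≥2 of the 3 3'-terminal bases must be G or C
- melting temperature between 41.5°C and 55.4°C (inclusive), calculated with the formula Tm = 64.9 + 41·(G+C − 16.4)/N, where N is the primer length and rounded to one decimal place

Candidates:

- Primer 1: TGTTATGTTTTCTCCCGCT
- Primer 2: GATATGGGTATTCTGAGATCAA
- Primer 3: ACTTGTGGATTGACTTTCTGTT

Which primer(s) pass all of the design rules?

Primer 1 (19 nt, A=1 T=10 G=3 C=5): 3' end GCT has 2 G/C ✓; Tm = 64.9 + 41·(8 − 16.4)/19 = 46.8°C ✓ — passes.
Primer 2 (22 nt, A=7 T=7 G=6 C=2): 3' end CAA has 1 G/C, need ≥2 ✗; Tm = 64.9 + 41·(8 − 16.4)/22 = 49.2°C ✓ — fails.
Primer 3 (22 nt, A=3 T=11 G=5 C=3): 3' end GTT has 1 G/C, need ≥2 ✗; Tm = 64.9 + 41·(8 − 16.4)/22 = 49.2°C ✓ — fails.

Primer 1 only.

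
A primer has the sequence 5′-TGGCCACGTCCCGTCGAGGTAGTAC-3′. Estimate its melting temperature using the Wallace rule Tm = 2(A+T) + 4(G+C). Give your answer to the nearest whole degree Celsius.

82°C

Base counts: A=4, T=5, G=8, C=8 (length 25).
Tm = 2·(4+5) + 4·(8+8) = 2·9 + 4·16 = 18 + 64 = 82°C.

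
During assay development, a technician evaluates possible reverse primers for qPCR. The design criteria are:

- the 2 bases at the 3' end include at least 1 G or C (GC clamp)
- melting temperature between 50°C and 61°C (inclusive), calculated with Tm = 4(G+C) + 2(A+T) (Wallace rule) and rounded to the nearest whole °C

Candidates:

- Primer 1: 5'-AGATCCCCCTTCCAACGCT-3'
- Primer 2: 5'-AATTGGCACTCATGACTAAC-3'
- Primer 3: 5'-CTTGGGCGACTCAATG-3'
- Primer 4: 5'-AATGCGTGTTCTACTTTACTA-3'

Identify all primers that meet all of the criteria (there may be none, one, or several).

Primer 1 (19 nt, A=4 T=4 G=2 C=9): 3' end CT has 1 G/C ✓; Tm = 2·8 + 4·11 = 60°C ✓ — passes.
Primer 2 (20 nt, A=7 T=5 G=3 C=5): 3' end AC has 1 G/C ✓; Tm = 2·12 + 4·8 = 56°C ✓ — passes.
Primer 3 (16 nt, A=3 T=4 G=5 C=4): 3' end TG has 1 G/C ✓; Tm = 2·7 + 4·9 = 50°C ✓ — passes.
Primer 4 (21 nt, A=5 T=9 G=3 C=4): 3' end TA has 0 G/C, need ≥1 ✗; Tm = 2·14 + 4·7 = 56°C ✓ — fails.

Primer 1, Primer 2 and Primer 3.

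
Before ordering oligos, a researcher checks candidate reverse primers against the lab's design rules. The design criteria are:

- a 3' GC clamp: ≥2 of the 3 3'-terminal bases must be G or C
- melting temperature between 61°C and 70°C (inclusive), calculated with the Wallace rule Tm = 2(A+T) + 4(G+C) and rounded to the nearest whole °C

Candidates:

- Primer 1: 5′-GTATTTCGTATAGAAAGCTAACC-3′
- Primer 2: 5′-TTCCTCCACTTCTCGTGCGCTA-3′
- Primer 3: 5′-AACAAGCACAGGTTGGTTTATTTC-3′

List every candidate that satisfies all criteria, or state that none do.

Primer 1 (23 nt, A=8 T=7 G=4 C=4): 3' end ACC has 2 G/C ✓; Tm = 2·15 + 4·8 = 62°C ✓ — passes.
Primer 2 (22 nt, A=2 T=8 G=3 C=9): 3' end CTA has 1 G/C, need ≥2 ✗; Tm = 2·10 + 4·12 = 68°C ✓ — fails.
Primer 3 (24 nt, A=7 T=8 G=5 C=4): 3' end TTC has 1 G/C, need ≥2 ✗; Tm = 2·15 + 4·9 = 66°C ✓ — fails.

Primer 1 only.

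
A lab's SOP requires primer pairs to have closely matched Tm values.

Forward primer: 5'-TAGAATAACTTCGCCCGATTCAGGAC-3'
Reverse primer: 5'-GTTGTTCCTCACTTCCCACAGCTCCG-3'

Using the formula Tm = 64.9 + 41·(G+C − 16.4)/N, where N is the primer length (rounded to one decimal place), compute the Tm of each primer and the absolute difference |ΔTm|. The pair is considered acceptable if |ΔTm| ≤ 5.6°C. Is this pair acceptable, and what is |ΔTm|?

Forward: G+C = 12, N = 26 → Tm = 64.9 + 41·(12 − 16.4)/26 = 58.0°C.
Reverse: G+C = 15, N = 26 → Tm = 64.9 + 41·(15 − 16.4)/26 = 62.7°C.
|ΔTm| = |58.0 − 62.7| = 4.7°C, ≤ 5.6°C.

|ΔTm| = 4.7°C; the pair is acceptable.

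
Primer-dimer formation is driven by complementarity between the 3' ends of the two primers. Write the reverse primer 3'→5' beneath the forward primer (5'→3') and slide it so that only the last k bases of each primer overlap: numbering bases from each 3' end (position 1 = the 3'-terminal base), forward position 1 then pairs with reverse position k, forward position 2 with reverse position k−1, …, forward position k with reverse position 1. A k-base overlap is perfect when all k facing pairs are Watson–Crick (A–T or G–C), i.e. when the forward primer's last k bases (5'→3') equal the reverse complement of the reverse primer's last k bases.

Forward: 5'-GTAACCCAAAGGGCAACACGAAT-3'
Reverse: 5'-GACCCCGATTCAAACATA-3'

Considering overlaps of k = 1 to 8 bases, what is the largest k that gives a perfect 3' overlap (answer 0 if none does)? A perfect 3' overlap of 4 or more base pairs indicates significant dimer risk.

Last 8 bases (5'→3') — forward …ACACGAAT, reverse …CAAACATA.
Reverse complement of the reverse primer's last 8 bases: TATGTTTG; its first k bases are the reverse complement of the reverse primer's last k bases, so a perfect k-base overlap needs the forward primer's last k bases to equal them.
Comparing (forward last k vs required): k=1: T vs T ✓; k=2: AT vs TA ✗; k=3: AAT vs TAT ✗; k=4: GAAT vs TATG ✗; k=5: CGAAT vs TATGT ✗; k=6: ACGAAT vs TATGTT ✗; k=7: CACGAAT vs TATGTTT ✗; k=8: ACACGAAT vs TATGTTTG ✗.
Only k = 1 is perfect, so the longest perfect 3' overlap is 1.

Longest perfect overlap: 1 complementary base pair; below the dimer-risk threshold (threshold 4).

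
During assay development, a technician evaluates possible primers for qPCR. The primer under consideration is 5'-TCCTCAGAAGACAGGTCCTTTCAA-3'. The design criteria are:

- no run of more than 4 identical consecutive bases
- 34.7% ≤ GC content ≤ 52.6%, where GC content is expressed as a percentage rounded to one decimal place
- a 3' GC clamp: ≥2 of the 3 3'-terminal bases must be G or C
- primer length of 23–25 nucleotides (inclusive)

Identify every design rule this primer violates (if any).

Base counts: A=7, T=6, G=4, C=7 (length 24).
homopolymer run: longest run = 3 ✓
GC content: GC 11/24 = 45.8% ✓
GC clamp: 3' end CAA has 1 G/C, need ≥2 ✗
length: length 24 ✓

Fails: GC clamp.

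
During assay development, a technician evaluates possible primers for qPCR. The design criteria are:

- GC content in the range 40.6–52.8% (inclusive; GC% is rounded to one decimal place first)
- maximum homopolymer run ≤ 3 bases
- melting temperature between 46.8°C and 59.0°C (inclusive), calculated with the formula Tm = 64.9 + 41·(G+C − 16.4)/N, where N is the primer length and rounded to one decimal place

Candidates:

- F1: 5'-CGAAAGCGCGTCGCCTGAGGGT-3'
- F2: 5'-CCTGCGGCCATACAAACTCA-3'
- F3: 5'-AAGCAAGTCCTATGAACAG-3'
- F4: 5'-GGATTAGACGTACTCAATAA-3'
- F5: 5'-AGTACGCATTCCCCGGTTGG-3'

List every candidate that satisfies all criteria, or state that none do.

F3 only.

F1 (22 nt, A=4 T=3 G=9 C=6): GC 15/22 = 68.2%, outside 40.6–52.8% ✗; longest run = 3 ✓; Tm = 64.9 + 41·(15 − 16.4)/22 = 62.3°C, outside 46.8–59.0°C ✗ — fails.
F2 (20 nt, A=6 T=3 G=3 C=8): GC 11/20 = 55.0%, outside 40.6–52.8% ✗; longest run = 3 ✓; Tm = 64.9 + 41·(11 − 16.4)/20 = 53.8°C ✓ — fails.
F3 (19 nt, A=8 T=3 G=4 C=4): GC 8/19 = 42.1% ✓; longest run = 2 ✓; Tm = 64.9 + 41·(8 − 16.4)/19 = 46.8°C ✓ — passes.
F4 (20 nt, A=8 T=5 G=4 C=3): GC 7/20 = 35.0%, outside 40.6–52.8% ✗; longest run = 2 ✓; Tm = 64.9 + 41·(7 − 16.4)/20 = 45.6°C, outside 46.8–59.0°C ✗ — fails.
F5 (20 nt, A=3 T=5 G=6 C=6): GC 12/20 = 60.0%, outside 40.6–52.8% ✗; longest run = 4, exceeds 3 ✗; Tm = 64.9 + 41·(12 − 16.4)/20 = 55.9°C ✓ — fails.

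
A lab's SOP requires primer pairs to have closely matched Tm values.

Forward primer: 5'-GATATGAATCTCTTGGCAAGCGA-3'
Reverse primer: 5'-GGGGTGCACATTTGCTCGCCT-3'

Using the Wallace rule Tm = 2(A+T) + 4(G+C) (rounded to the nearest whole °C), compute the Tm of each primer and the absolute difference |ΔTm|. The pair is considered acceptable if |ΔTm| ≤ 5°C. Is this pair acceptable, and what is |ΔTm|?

Forward: A=7 T=6 G=6 C=4 → Tm = 2·13 + 4·10 = 66°C.
Reverse: A=2 T=6 G=7 C=6 → Tm = 2·8 + 4·13 = 68°C.
|ΔTm| = |66 − 68| = 2°C, ≤ 5°C.

|ΔTm| = 2°C; the pair is acceptable.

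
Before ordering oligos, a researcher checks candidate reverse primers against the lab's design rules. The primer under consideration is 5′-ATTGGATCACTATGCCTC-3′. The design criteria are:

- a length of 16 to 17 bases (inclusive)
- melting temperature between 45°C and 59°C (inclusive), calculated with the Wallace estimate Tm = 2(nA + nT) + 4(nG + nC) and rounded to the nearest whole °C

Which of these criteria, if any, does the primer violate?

Base counts: A=4, T=6, G=3, C=5 (length 18).
length: length 18, outside 16–17 ✗
Tm: Tm = 2·10 + 4·8 = 52°C ✓

Fails: length.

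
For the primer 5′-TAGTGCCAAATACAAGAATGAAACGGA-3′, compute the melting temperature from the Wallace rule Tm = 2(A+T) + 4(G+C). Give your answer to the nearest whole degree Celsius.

74°C

Base counts: A=13, T=4, G=6, C=4 (length 27).
Tm = 2·(13+4) + 4·(6+4) = 2·17 + 4·10 = 34 + 40 = 74°C.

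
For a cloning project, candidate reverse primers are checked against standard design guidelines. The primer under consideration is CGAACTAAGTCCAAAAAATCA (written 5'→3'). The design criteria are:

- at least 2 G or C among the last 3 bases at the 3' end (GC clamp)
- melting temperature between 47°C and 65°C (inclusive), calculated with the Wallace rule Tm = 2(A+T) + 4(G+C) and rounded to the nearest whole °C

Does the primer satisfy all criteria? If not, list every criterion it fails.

Base counts: A=11, T=3, G=2, C=5 (length 21).
GC clamp: 3' end TCA has 1 G/C, need ≥2 ✗
Tm: Tm = 2·14 + 4·7 = 56°C ✓

Fails: GC clamp.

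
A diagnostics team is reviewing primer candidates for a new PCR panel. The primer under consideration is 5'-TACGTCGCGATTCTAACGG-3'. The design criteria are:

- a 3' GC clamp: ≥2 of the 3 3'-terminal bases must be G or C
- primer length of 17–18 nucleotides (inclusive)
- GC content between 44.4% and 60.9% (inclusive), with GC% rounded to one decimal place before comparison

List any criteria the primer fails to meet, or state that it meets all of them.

Base counts: A=4, T=5, G=5, C=5 (length 19).
GC clamp: 3' end CGG has 3 G/C ✓
length: length 19, outside 17–18 ✗
GC content: GC 10/19 = 52.6% ✓

Fails: length.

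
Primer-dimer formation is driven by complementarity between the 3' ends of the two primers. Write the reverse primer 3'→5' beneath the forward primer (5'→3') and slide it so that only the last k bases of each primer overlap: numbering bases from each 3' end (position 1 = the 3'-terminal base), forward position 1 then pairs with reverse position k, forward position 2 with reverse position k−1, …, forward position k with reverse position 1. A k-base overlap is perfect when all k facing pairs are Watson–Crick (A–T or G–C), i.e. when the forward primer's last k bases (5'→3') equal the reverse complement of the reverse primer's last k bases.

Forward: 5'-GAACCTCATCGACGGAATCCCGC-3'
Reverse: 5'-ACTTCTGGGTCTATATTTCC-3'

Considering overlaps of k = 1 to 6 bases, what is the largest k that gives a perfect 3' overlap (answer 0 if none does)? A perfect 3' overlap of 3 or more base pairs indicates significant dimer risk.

Longest perfect overlap: 0 complementary base pairs; below the dimer-risk threshold (threshold 3).

Last 6 bases (5'→3') — forward …TCCCGC, reverse …ATTTCC.
Reverse complement of the reverse primer's last 6 bases: GGAAAT; its first k bases are the reverse complement of the reverse primer's last k bases, so a perfect k-base overlap needs the forward primer's last k bases to equal them.
Comparing (forward last k vs required): k=1: C vs G ✗; k=2: GC vs GG ✗; k=3: CGC vs GGA ✗; k=4: CCGC vs GGAA ✗; k=5: CCCGC vs GGAAA ✗; k=6: TCCCGC vs GGAAAT ✗.
No overlap length from 1 to 6 is perfect, so the longest perfect 3' overlap is 0.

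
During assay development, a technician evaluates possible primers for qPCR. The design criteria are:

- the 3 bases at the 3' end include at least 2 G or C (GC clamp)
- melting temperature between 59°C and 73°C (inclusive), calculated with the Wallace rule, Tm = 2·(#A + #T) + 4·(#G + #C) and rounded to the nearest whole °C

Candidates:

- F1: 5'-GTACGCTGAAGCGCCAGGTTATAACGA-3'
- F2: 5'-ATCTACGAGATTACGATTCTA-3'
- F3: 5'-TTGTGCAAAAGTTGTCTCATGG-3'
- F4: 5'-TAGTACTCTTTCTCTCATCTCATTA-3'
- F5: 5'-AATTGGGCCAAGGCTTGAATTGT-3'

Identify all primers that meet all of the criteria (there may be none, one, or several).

F1 (27 nt, A=8 T=5 G=8 C=6): 3' end CGA has 2 G/C ✓; Tm = 2·13 + 4·14 = 82°C, outside 59–73°C ✗ — fails.
F2 (21 nt, A=7 T=7 G=3 C=4): 3' end CTA has 1 G/C, need ≥2 ✗; Tm = 2·14 + 4·7 = 56°C, outside 59–73°C ✗ — fails.
F3 (22 nt, A=5 T=8 G=6 C=3): 3' end TGG has 2 G/C ✓; Tm = 2·13 + 4·9 = 62°C ✓ — passes.
F4 (25 nt, A=5 T=12 G=1 C=7): 3' end TTA has 0 G/C, need ≥2 ✗; Tm = 2·17 + 4·8 = 66°C ✓ — fails.
F5 (23 nt, A=6 T=7 G=7 C=3): 3' end TGT has 1 G/C, need ≥2 ✗; Tm = 2·13 + 4·10 = 66°C ✓ — fails.

F3 only.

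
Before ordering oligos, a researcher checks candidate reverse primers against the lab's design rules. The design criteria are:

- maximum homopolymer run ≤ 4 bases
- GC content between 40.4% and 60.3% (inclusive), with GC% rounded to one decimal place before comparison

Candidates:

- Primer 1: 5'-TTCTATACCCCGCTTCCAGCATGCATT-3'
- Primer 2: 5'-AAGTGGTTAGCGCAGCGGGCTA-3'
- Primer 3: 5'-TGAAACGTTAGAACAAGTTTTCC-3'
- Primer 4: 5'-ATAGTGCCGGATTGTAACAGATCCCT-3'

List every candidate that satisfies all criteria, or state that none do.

Primer 1 (27 nt, A=5 T=9 G=3 C=10): longest run = 4 ✓; GC 13/27 = 48.1% ✓ — passes.
Primer 2 (22 nt, A=5 T=4 G=9 C=4): longest run = 3 ✓; GC 13/22 = 59.1% ✓ — passes.
Primer 3 (23 nt, A=8 T=7 G=4 C=4): longest run = 4 ✓; GC 8/23 = 34.8%, outside 40.4–60.3% ✗ — fails.
Primer 4 (26 nt, A=7 T=7 G=6 C=6): longest run = 3 ✓; GC 12/26 = 46.2% ✓ — passes.

Primer 1, Primer 2 and Primer 4.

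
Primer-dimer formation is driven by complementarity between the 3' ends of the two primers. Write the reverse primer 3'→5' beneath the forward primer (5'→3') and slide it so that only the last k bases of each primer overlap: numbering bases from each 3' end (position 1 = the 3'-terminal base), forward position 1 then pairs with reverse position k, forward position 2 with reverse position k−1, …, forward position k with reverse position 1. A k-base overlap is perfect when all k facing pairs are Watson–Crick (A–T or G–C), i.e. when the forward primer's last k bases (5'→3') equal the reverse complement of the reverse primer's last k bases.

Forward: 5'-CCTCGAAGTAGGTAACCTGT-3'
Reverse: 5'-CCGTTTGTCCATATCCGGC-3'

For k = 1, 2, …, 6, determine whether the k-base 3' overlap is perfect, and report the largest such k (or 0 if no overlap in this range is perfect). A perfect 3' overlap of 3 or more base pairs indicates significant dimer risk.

Last 6 bases (5'→3') — forward …ACCTGT, reverse …TCCGGC.
Reverse complement of the reverse primer's last 6 bases: GCCGGA; its first k bases are the reverse complement of the reverse primer's last k bases, so a perfect k-base overlap needs the forward primer's last k bases to equal them.
Comparing (forward last k vs required): k=1: T vs G ✗; k=2: GT vs GC ✗; k=3: TGT vs GCC ✗; k=4: CTGT vs GCCG ✗; k=5: CCTGT vs GCCGG ✗; k=6: ACCTGT vs GCCGGA ✗.
No overlap length from 1 to 6 is perfect, so the longest perfect 3' overlap is 0.

Longest perfect overlap: 0 complementary base pairs; below the dimer-risk threshold (threshold 3).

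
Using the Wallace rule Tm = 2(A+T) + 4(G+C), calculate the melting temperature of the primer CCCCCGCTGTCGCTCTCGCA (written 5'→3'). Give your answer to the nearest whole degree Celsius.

Base counts: A=1, T=4, G=4, C=11 (length 20).
Tm = 2·(1+4) + 4·(4+11) = 2·5 + 4·15 = 10 + 60 = 70°C.

70°C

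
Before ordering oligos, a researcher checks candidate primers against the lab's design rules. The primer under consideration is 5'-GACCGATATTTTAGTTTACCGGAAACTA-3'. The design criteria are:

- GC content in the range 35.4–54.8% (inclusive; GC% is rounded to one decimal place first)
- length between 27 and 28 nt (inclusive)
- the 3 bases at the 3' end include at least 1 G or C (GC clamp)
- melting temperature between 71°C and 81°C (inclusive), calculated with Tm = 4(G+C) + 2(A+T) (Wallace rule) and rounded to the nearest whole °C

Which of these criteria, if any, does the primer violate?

Meets all criteria.

Base counts: A=9, T=9, G=5, C=5 (length 28).
GC content: GC 10/28 = 35.7% ✓
length: length 28 ✓
GC clamp: 3' end CTA has 1 G/C ✓
Tm: Tm = 2·18 + 4·10 = 76°C ✓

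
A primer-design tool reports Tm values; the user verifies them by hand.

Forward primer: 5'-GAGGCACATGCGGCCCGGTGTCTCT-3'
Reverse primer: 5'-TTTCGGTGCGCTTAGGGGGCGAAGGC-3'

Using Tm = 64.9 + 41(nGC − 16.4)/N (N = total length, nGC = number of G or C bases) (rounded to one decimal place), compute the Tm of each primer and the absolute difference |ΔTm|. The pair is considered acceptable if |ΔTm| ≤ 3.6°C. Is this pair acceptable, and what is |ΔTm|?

Forward: G+C = 17, N = 25 → Tm = 64.9 + 41·(17 − 16.4)/25 = 65.9°C.
Reverse: G+C = 17, N = 26 → Tm = 64.9 + 41·(17 − 16.4)/26 = 65.8°C.
|ΔTm| = |65.9 − 65.8| = 0.1°C, ≤ 3.6°C.

|ΔTm| = 0.1°C; the pair is acceptable.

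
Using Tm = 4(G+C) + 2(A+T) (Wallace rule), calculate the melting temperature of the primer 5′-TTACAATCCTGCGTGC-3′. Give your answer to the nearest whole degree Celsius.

48°C

Base counts: A=3, T=5, G=3, C=5 (length 16).
Tm = 2·(3+5) + 4·(3+5) = 2·8 + 4·8 = 16 + 32 = 48°C.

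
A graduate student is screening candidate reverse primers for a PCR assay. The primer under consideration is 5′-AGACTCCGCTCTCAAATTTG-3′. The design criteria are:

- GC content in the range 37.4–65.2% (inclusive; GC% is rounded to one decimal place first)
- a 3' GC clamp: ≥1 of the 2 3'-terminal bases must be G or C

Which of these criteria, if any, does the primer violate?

Meets all criteria.

Base counts: A=5, T=6, G=3, C=6 (length 20).
GC content: GC 9/20 = 45.0% ✓
GC clamp: 3' end TG has 1 G/C ✓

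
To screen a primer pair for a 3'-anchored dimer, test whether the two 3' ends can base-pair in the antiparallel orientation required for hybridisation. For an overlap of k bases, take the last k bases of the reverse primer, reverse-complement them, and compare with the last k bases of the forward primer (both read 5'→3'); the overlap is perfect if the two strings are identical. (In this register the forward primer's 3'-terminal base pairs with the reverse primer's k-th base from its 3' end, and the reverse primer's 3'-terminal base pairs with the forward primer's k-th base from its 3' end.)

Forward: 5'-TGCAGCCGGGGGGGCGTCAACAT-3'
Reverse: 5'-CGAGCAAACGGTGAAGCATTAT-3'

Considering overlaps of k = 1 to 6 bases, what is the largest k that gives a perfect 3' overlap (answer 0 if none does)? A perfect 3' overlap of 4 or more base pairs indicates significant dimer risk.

Longest perfect overlap: 2 complementary base pairs; below the dimer-risk threshold (threshold 4).

Last 6 bases (5'→3') — forward …CAACAT, reverse …CATTAT.
Reverse complement of the reverse primer's last 6 bases: ATAATG; its first k bases are the reverse complement of the reverse primer's last k bases, so a perfect k-base overlap needs the forward primer's last k bases to equal them.
Comparing (forward last k vs required): k=1: T vs A ✗; k=2: AT vs AT ✓; k=3: CAT vs ATA ✗; k=4: ACAT vs ATAA ✗; k=5: AACAT vs ATAAT ✗; k=6: CAACAT vs ATAATG ✗.
Only k = 2 is perfect, so the longest perfect 3' overlap is 2.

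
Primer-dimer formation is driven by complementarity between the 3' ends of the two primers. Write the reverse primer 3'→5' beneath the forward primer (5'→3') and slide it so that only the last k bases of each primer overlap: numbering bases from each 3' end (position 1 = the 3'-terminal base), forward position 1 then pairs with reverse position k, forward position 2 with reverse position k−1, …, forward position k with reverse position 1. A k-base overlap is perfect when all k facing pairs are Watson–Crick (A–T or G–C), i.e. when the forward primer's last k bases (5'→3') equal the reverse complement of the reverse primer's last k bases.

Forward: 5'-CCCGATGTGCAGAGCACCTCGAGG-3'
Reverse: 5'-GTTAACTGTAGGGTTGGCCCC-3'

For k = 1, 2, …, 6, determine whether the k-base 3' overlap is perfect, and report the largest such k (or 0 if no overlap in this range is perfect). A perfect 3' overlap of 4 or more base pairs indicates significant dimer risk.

Longest perfect overlap: 2 complementary base pairs; below the dimer-risk threshold (threshold 4).

Last 6 bases (5'→3') — forward …TCGAGG, reverse …GGCCCC.
Reverse complement of the reverse primer's last 6 bases: GGGGCC; its first k bases are the reverse complement of the reverse primer's last k bases, so a perfect k-base overlap needs the forward primer's last k bases to equal them.
Comparing (forward last k vs required): k=1: G vs G ✓; k=2: GG vs GG ✓; k=3: AGG vs GGG ✗; k=4: GAGG vs GGGG ✗; k=5: CGAGG vs GGGGC ✗; k=6: TCGAGG vs GGGGCC ✗.
Perfect overlaps at k = 1, 2; the largest is 2.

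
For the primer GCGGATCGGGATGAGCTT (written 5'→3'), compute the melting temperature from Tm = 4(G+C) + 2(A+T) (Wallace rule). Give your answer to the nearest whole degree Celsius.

Base counts: A=3, T=4, G=8, C=3 (length 18).
Tm = 2·(3+4) + 4·(8+3) = 2·7 + 4·11 = 14 + 44 = 58°C.

58°C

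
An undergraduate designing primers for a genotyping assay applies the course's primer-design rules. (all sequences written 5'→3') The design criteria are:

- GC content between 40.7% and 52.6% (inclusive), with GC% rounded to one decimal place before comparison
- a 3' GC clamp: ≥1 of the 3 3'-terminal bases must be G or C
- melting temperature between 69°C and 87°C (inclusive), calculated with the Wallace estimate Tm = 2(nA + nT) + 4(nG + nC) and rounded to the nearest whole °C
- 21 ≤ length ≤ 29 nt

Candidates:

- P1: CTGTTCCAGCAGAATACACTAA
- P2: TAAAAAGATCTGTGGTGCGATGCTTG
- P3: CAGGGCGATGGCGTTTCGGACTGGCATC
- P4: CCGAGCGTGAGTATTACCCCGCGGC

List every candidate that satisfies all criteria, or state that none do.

P2 only.

P1 (22 nt, A=8 T=5 G=3 C=6): GC 9/22 = 40.9% ✓; 3' end TAA has 0 G/C, need ≥1 ✗; Tm = 2·13 + 4·9 = 62°C, outside 69–87°C ✗; length 22 ✓ — fails.
P2 (26 nt, A=7 T=8 G=8 C=3): GC 11/26 = 42.3% ✓; 3' end TTG has 1 G/C ✓; Tm = 2·15 + 4·11 = 74°C ✓; length 26 ✓ — passes.
P3 (28 nt, A=4 T=6 G=11 C=7): GC 18/28 = 64.3%, outside 40.7–52.6% ✗; 3' end ATC has 1 G/C ✓; Tm = 2·10 + 4·18 = 92°C, outside 69–87°C ✗; length 28 ✓ — fails.
P4 (25 nt, A=4 T=4 G=8 C=9): GC 17/25 = 68.0%, outside 40.7–52.6% ✗; 3' end GGC has 3 G/C ✓; Tm = 2·8 + 4·17 = 84°C ✓; length 25 ✓ — fails.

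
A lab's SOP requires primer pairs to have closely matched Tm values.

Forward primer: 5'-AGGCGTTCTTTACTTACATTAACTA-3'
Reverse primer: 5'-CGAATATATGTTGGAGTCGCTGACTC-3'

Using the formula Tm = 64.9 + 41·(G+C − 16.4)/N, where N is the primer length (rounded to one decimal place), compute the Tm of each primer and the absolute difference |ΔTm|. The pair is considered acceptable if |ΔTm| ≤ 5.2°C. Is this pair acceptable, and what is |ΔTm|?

Forward: G+C = 8, N = 25 → Tm = 64.9 + 41·(8 − 16.4)/25 = 51.1°C.
Reverse: G+C = 12, N = 26 → Tm = 64.9 + 41·(12 − 16.4)/26 = 58.0°C.
|ΔTm| = |51.1 − 58.0| = 6.9°C, > 5.2°C.

|ΔTm| = 6.9°C; the pair is not acceptable.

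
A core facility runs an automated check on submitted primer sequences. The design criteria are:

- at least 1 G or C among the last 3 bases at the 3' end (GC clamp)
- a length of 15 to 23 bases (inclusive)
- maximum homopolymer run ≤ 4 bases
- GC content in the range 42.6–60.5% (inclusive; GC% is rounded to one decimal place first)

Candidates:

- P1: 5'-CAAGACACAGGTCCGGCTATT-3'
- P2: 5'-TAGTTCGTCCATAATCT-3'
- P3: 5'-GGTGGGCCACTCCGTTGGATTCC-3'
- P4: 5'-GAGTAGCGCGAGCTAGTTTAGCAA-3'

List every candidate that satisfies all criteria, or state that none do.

None of the candidates satisfy all criteria.

P1 (21 nt, A=6 T=4 G=5 C=6): 3' end ATT has 0 G/C, need ≥1 ✗; length 21 ✓; longest run = 2 ✓; GC 11/21 = 52.4% ✓ — fails.
P2 (17 nt, A=4 T=7 G=2 C=4): 3' end TCT has 1 G/C ✓; length 17 ✓; longest run = 2 ✓; GC 6/17 = 35.3%, outside 42.6–60.5% ✗ — fails.
P3 (23 nt, A=2 T=6 G=8 C=7): 3' end TCC has 2 G/C ✓; length 23 ✓; longest run = 3 ✓; GC 15/23 = 65.2%, outside 42.6–60.5% ✗ — fails.
P4 (24 nt, A=7 T=5 G=8 C=4): 3' end CAA has 1 G/C ✓; length 24, outside 15–23 ✗; longest run = 3 ✓; GC 12/24 = 50.0% ✓ — fails.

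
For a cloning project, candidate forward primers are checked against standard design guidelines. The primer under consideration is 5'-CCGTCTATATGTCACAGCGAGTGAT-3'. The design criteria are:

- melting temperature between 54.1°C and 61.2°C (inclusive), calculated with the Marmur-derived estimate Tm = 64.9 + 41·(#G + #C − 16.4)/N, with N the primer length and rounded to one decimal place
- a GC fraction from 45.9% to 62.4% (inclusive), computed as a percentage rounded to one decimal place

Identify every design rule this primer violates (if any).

Meets all criteria.

Base counts: A=6, T=7, G=6, C=6 (length 25).
Tm: Tm = 64.9 + 41·(12 − 16.4)/25 = 57.7°C ✓
GC content: GC 12/25 = 48.0% ✓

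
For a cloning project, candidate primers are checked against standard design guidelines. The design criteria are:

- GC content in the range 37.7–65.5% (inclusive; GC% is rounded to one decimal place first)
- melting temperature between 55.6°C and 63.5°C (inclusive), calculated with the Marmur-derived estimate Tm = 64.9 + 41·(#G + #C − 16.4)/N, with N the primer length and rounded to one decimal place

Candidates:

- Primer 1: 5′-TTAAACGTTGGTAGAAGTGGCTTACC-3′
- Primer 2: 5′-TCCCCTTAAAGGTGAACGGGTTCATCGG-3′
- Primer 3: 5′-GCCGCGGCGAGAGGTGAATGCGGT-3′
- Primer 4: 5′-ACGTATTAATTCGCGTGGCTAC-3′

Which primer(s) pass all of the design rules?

Primer 1 and Primer 2.

Primer 1 (26 nt, A=7 T=8 G=7 C=4): GC 11/26 = 42.3% ✓; Tm = 64.9 + 41·(11 − 16.4)/26 = 56.4°C ✓ — passes.
Primer 2 (28 nt, A=6 T=7 G=8 C=7): GC 15/28 = 53.6% ✓; Tm = 64.9 + 41·(15 − 16.4)/28 = 62.9°C ✓ — passes.
Primer 3 (24 nt, A=4 T=3 G=12 C=5): GC 17/24 = 70.8%, outside 37.7–65.5% ✗; Tm = 64.9 + 41·(17 − 16.4)/24 = 65.9°C, outside 55.6–63.5°C ✗ — fails.
Primer 4 (22 nt, A=5 T=7 G=5 C=5): GC 10/22 = 45.5% ✓; Tm = 64.9 + 41·(10 − 16.4)/22 = 53.0°C, outside 55.6–63.5°C ✗ — fails.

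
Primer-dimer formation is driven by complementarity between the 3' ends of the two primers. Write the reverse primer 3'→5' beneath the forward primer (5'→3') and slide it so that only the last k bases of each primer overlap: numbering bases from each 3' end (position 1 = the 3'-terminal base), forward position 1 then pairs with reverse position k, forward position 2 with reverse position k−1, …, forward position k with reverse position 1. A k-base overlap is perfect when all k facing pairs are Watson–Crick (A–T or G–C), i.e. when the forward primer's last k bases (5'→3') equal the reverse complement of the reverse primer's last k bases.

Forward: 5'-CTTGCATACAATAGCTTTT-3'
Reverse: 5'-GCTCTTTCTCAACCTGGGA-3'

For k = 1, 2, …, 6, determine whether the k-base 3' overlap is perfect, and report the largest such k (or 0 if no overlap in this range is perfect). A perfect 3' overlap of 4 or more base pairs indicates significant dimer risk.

Last 6 bases (5'→3') — forward …GCTTTT, reverse …CTGGGA.
Reverse complement of the reverse primer's last 6 bases: TCCCAG; its first k bases are the reverse complement of the reverse primer's last k bases, so a perfect k-base overlap needs the forward primer's last k bases to equal them.
Comparing (forward last k vs required): k=1: T vs T ✓; k=2: TT vs TC ✗; k=3: TTT vs TCC ✗; k=4: TTTT vs TCCC ✗; k=5: CTTTT vs TCCCA ✗; k=6: GCTTTT vs TCCCAG ✗.
Only k = 1 is perfect, so the longest perfect 3' overlap is 1.

Longest perfect overlap: 1 complementary base pair; below the dimer-risk threshold (threshold 4).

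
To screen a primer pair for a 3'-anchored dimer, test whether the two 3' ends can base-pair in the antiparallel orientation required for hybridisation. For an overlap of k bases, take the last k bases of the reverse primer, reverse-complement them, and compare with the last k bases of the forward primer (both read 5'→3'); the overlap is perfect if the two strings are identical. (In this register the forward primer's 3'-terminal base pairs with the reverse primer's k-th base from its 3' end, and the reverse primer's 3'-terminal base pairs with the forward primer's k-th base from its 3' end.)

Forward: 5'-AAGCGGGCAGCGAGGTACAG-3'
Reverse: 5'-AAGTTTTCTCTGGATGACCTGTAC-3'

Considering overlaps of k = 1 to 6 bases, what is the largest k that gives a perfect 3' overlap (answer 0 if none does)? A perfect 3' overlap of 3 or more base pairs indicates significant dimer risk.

Last 6 bases (5'→3') — forward …GTACAG, reverse …CTGTAC.
Reverse complement of the reverse primer's last 6 bases: GTACAG; its first k bases are the reverse complement of the reverse primer's last k bases, so a perfect k-base overlap needs the forward primer's last k bases to equal them.
Comparing (forward last k vs required): k=1: G vs G ✓; k=2: AG vs GT ✗; k=3: CAG vs GTA ✗; k=4: ACAG vs GTAC ✗; k=5: TACAG vs GTACA ✗; k=6: GTACAG vs GTACAG ✓.
Perfect overlaps at k = 1, 6; the largest is 6.

Longest perfect overlap: 6 complementary base pairs; significant dimer risk (threshold 3).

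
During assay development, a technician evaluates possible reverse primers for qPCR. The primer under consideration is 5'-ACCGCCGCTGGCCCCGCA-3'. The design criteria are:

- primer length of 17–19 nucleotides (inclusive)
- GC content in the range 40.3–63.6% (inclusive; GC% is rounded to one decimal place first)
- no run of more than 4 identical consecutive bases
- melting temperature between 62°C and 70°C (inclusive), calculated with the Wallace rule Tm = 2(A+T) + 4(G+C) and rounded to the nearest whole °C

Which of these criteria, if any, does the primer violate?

Fails: GC content.

Base counts: A=2, T=1, G=5, C=10 (length 18).
length: length 18 ✓
GC content: GC 15/18 = 83.3%, outside 40.3–63.6% ✗
homopolymer run: longest run = 4 ✓
Tm: Tm = 2·3 + 4·15 = 66°C ✓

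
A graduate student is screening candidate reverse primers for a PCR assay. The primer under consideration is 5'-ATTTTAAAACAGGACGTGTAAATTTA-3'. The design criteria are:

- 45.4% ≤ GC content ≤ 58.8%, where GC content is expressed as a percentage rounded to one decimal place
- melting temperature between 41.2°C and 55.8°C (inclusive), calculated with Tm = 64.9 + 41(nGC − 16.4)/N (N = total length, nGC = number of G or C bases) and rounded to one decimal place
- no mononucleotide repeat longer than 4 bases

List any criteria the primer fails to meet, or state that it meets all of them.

Base counts: A=11, T=9, G=4, C=2 (length 26).
GC content: GC 6/26 = 23.1%, outside 45.4–58.8% ✗
Tm: Tm = 64.9 + 41·(6 − 16.4)/26 = 48.5°C ✓
homopolymer run: longest run = 4 ✓

Fails: GC content.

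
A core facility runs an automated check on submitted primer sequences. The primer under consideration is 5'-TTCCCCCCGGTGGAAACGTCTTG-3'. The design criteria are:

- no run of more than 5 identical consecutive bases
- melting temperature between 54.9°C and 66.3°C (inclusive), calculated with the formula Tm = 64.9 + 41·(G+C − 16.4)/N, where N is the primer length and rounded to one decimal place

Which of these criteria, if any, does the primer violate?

Base counts: A=3, T=6, G=6, C=8 (length 23).
homopolymer run: longest run = 6, exceeds 5 ✗
Tm: Tm = 64.9 + 41·(14 − 16.4)/23 = 60.6°C ✓

Fails: homopolymer run.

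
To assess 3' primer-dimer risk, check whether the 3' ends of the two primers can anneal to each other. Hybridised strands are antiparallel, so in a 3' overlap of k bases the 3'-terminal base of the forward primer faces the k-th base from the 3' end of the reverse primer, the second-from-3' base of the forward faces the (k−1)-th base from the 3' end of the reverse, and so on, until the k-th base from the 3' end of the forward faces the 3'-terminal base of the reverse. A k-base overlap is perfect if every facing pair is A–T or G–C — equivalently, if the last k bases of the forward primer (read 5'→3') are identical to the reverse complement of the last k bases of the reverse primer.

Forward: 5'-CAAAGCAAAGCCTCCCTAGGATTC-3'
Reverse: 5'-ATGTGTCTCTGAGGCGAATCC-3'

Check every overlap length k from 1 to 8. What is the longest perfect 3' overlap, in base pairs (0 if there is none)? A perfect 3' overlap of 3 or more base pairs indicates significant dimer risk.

Longest perfect overlap: 6 complementary base pairs; significant dimer risk (threshold 3).

Last 8 bases (5'→3') — forward …TAGGATTC, reverse …GCGAATCC.
Reverse complement of the reverse primer's last 8 bases: GGATTCGC; its first k bases are the reverse complement of the reverse primer's last k bases, so a perfect k-base overlap needs the forward primer's last k bases to equal them.
Comparing (forward last k vs required): k=1: C vs G ✗; k=2: TC vs GG ✗; k=3: TTC vs GGA ✗; k=4: ATTC vs GGAT ✗; k=5: GATTC vs GGATT ✗; k=6: GGATTC vs GGATTC ✓; k=7: AGGATTC vs GGATTCG ✗; k=8: TAGGATTC vs GGATTCGC ✗.
Only k = 6 is perfect, so the longest perfect 3' overlap is 6.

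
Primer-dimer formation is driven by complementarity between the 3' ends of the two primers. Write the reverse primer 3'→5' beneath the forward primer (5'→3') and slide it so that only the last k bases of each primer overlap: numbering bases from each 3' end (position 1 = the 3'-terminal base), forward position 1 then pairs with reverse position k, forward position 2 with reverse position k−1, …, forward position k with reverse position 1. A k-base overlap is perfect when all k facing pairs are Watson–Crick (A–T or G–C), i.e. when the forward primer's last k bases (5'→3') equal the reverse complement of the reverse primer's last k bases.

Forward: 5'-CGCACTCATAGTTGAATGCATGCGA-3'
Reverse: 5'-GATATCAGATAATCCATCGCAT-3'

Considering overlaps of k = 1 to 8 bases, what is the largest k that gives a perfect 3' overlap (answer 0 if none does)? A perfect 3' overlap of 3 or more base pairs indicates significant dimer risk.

Last 8 bases (5'→3') — forward …GCATGCGA, reverse …CATCGCAT.
Reverse complement of the reverse primer's last 8 bases: ATGCGATG; its first k bases are the reverse complement of the reverse primer's last k bases, so a perfect k-base overlap needs the forward primer's last k bases to equal them.
Comparing (forward last k vs required): k=1: A vs A ✓; k=2: GA vs AT ✗; k=3: CGA vs ATG ✗; k=4: GCGA vs ATGC ✗; k=5: TGCGA vs ATGCG ✗; k=6: ATGCGA vs ATGCGA ✓; k=7: CATGCGA vs ATGCGAT ✗; k=8: GCATGCGA vs ATGCGATG ✗.
Perfect overlaps at k = 1, 6; the largest is 6.

Longest perfect overlap: 6 complementary base pairs; significant dimer risk (threshold 3).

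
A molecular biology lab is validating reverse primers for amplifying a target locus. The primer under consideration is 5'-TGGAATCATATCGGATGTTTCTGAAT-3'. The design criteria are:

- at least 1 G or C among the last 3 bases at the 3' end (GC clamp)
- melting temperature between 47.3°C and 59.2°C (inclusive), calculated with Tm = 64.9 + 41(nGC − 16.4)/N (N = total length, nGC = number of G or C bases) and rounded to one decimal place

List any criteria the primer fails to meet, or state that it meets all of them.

Fails: GC clamp.

Base counts: A=7, T=10, G=6, C=3 (length 26).
GC clamp: 3' end AAT has 0 G/C, need ≥1 ✗
Tm: Tm = 64.9 + 41·(9 − 16.4)/26 = 53.2°C ✓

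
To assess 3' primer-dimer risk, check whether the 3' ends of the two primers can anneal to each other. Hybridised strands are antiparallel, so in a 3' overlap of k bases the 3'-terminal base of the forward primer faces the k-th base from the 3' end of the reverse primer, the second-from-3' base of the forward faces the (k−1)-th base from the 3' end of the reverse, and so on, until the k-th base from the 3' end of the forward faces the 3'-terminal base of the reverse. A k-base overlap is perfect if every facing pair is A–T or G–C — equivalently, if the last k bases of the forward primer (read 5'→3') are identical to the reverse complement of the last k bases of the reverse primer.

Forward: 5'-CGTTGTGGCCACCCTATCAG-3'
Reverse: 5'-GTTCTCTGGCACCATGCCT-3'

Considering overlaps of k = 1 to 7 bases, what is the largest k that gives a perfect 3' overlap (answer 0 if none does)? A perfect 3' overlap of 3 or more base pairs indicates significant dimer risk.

Longest perfect overlap: 2 complementary base pairs; below the dimer-risk threshold (threshold 3).

Last 7 bases (5'→3') — forward …CTATCAG, reverse …CATGCCT.
Reverse complement of the reverse primer's last 7 bases: AGGCATG; its first k bases are the reverse complement of the reverse primer's last k bases, so a perfect k-base overlap needs the forward primer's last k bases to equal them.
Comparing (forward last k vs required): k=1: G vs A ✗; k=2: AG vs AG ✓; k=3: CAG vs AGG ✗; k=4: TCAG vs AGGC ✗; k=5: ATCAG vs AGGCA ✗; k=6: TATCAG vs AGGCAT ✗; k=7: CTATCAG vs AGGCATG ✗.
Only k = 2 is perfect, so the longest perfect 3' overlap is 2.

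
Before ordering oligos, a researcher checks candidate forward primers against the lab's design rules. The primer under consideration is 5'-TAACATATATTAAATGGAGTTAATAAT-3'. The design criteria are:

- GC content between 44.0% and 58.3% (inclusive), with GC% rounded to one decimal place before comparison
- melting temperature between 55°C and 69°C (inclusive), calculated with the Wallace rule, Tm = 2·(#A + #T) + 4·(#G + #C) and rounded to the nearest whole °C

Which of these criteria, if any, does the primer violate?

Base counts: A=13, T=10, G=3, C=1 (length 27).
GC content: GC 4/27 = 14.8%, outside 44.0–58.3% ✗
Tm: Tm = 2·23 + 4·4 = 62°C ✓

Fails: GC content.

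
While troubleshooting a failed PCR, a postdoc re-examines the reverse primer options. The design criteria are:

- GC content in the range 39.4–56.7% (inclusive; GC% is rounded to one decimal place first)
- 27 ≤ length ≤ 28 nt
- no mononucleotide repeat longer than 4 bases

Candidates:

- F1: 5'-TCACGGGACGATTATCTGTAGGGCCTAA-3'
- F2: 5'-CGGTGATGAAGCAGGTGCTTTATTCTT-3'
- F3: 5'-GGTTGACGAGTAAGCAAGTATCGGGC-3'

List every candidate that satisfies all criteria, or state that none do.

F1 and F2.

F1 (28 nt, A=7 T=7 G=8 C=6): GC 14/28 = 50.0% ✓; length 28 ✓; longest run = 3 ✓ — passes.
F2 (27 nt, A=5 T=10 G=8 C=4): GC 12/27 = 44.4% ✓; length 27 ✓; longest run = 3 ✓ — passes.
F3 (26 nt, A=7 T=5 G=10 C=4): GC 14/26 = 53.8% ✓; length 26, outside 27–28 ✗; longest run = 3 ✓ — fails.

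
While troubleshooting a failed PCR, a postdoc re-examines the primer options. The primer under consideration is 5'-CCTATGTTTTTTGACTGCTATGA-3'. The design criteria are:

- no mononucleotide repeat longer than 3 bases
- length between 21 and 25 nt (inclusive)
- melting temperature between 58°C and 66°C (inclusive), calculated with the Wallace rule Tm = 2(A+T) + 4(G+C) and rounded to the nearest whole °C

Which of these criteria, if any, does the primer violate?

Fails: homopolymer run.

Base counts: A=4, T=11, G=4, C=4 (length 23).
homopolymer run: longest run = 6, exceeds 3 ✗
length: length 23 ✓
Tm: Tm = 2·15 + 4·8 = 62°C ✓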